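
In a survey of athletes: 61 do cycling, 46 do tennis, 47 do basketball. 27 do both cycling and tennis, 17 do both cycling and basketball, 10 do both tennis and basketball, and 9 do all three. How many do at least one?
|A∪B∪C| = 61+46+47-27-17-10+9 = 109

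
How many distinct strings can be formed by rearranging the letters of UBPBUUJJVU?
10! / (1! × 2! × 2! × 1! × 4!) = 37800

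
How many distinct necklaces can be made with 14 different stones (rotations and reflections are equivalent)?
(14-1)!/2 = 6227020800/2 = 3113510400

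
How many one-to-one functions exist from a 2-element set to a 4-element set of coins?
P(4,2) = 4!/(4-2)! = 12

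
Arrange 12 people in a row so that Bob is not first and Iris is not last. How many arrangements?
By inclusion-exclusion: 12! - 2×(12-1)! + (12-2)! = 479001600 - 79833600 + 3628800 = 402796800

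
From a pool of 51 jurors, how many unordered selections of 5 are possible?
C(51,5) = 51!/(5!×46!) = 2349060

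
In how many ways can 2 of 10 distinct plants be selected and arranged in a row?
P(10,2) = 10!/(10-2)! = 90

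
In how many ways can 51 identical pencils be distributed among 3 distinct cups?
C(51+3-1, 3-1) = C(53, 2) = 1378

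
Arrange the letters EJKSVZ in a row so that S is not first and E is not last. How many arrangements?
By inclusion-exclusion: 6! - 2×(6-1)! + (6-2)! = 720 - 240 + 24 = 504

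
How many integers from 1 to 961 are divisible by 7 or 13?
⌊961/7⌋ + ⌊961/13⌋ - ⌊961/91⌋ = 137 + 73 - 10 = 200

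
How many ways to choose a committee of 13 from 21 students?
C(21,13) = 21!/(13!×8!) = 203490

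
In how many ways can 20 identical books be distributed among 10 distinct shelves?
C(20+10-1, 10-1) = C(29, 9) = 10015005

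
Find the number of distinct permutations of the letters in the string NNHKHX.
6! / (1! × 2! × 2! × 1!) = 180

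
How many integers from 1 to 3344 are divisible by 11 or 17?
⌊3344/11⌋ + ⌊3344/17⌋ - ⌊3344/187⌋ = 304 + 196 - 17 = 483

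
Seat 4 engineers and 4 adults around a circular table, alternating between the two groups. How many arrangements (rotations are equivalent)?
Fix one of the engineers: (4-1)! ways for the remaining engineers, × 4! ways for the adults = 6 × 24 = 144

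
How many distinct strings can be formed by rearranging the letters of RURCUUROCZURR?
13! / (4! × 1! × 1! × 5! × 2!) = 1081080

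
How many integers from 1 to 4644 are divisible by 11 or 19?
⌊4644/11⌋ + ⌊4644/19⌋ - ⌊4644/209⌋ = 422 + 244 - 22 = 644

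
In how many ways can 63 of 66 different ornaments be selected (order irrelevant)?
C(66,63) = 66!/(63!×3!) = 45760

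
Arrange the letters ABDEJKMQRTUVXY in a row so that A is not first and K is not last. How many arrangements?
By inclusion-exclusion: 14! - 2×(14-1)! + (14-2)! = 87178291200 - 12454041600 + 479001600 = 75203251200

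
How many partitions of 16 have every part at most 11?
Let r_j(i) = number of partitions of i into parts ≤ j, for i = 0..16. r_1(i) = 1 for all i; r_j(i) = r_{j-1}(i) + r_j(i-j). Rows j = 2..11: ≤2: 1 1 2 2 3 3 4 4 5 5 6 6 7 7 8 8 9; ≤3: 1 1 2 3 4 5 7 8 10 12 14 16 19 21 24 27 30; ≤4: 1 1 2 3 5 6 9 11 15 18 23 27 34 39 47 54 64; ≤5: 1 1 2 3 5 7 10 13 18 23 30 37 47 57 70 84 101; ≤6: 1 1 2 3 5 7 11 14 20 26 35 44 58 71 90 110 136; ≤7: 1 1 2 3 5 7 11 15 21 28 38 49 65 82 105 131 164; ≤8: 1 1 2 3 5 7 11 15 22 29 40 52 70 89 116 146 186; ≤9: 1 1 2 3 5 7 11 15 22 30 41 54 73 94 123 157 201; ≤10: 1 1 2 3 5 7 11 15 22 30 42 55 75 97 128 164 212; ≤11: 1 1 2 3 5 7 11 15 22 30 42 56 76 99 131 169 219. r_11(16) = 219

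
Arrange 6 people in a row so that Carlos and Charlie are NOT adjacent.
Total - adjacent = 6! - (6-1)!×2 = 720 - 240 = 480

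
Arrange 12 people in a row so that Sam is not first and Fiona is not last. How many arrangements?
By inclusion-exclusion: 12! - 2×(12-1)! + (12-2)! = 479001600 - 79833600 + 3628800 = 402796800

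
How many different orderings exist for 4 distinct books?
4! = 24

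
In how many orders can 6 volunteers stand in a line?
6! = 720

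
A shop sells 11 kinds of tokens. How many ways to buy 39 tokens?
C(39+11-1, 11-1) = C(49, 10) = 8217822536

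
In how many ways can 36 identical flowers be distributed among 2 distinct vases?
C(36+2-1, 2-1) = C(37, 1) = 37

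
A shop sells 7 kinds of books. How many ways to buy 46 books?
C(46+7-1, 7-1) = C(52, 6) = 20358520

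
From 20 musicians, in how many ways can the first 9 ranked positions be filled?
P(20,9) = 20!/(20-9)! = 60949324800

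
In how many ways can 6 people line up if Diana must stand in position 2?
Fix one position: (6-1)! = 120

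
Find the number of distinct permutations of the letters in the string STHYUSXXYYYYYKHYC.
17! / (1! × 1! × 1! × 2! × 2! × 1! × 2! × 7!) = 8821612800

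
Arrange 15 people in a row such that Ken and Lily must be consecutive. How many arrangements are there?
Treat the 2 as one block: (15-2+1)! × 2! = 87178291200 × 2 = 174356582400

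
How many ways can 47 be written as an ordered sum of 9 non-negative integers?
C(47+9-1, 9-1) = C(55, 8) = 1217566350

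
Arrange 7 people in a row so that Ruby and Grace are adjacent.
Treat as block: (7-1)! × 2! = 720 × 2 = 1440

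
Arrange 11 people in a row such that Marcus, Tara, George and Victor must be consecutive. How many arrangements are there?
Treat the 4 as one block: (11-4+1)! × 4! = 40320 × 24 = 967680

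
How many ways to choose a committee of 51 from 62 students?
C(62,51) = 62!/(51!×11!) = 508271323092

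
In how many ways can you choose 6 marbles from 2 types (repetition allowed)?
C(6+2-1, 2-1) = C(7, 1) = 7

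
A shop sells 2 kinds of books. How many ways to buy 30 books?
C(30+2-1, 2-1) = C(31, 1) = 31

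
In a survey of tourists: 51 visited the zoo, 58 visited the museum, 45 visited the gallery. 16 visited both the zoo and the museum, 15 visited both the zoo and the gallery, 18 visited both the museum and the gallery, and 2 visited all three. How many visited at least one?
|A∪B∪C| = 51+58+45-16-15-18+2 = 107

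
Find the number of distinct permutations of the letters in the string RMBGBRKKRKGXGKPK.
16! / (3! × 5! × 2! × 1! × 1! × 1! × 3!) = 2421619200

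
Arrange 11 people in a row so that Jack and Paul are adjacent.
Treat as block: (11-1)! × 2! = 3628800 × 2 = 7257600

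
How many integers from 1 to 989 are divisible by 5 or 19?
⌊989/5⌋ + ⌊989/19⌋ - ⌊989/95⌋ = 197 + 52 - 10 = 239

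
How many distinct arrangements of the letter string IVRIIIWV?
8! / (2! × 1! × 4! × 1!) = 840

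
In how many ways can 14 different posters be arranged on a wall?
14! = 87178291200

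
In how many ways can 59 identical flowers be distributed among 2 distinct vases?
C(59+2-1, 2-1) = C(60, 1) = 60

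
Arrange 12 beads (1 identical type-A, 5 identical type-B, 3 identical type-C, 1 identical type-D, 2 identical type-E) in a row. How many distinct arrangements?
12! / (1! × 5! × 3! × 1! × 2!) = 332640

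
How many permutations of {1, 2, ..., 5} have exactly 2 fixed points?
Choose the 2 fixed points C(5,2) = 10, derange the rest: !3 = Σ_{j=0}^{3} (-1)^j·3!/j! = 6 - 6 + 3 - 1 = 2. Product = 10 × 2 = 20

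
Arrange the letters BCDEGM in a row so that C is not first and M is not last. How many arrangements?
By inclusion-exclusion: 6! - 2×(6-1)! + (6-2)! = 720 - 240 + 24 = 504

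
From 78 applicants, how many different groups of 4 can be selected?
C(78,4) = 78!/(4!×74!) = 1426425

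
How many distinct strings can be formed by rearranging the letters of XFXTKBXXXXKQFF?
14! / (2! × 3! × 1! × 1! × 1! × 6!) = 10090080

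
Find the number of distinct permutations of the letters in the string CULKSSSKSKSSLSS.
15! / (2! × 1! × 3! × 8! × 1!) = 2702700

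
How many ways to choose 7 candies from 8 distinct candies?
C(8,7) = 8!/(7!×1!) = 8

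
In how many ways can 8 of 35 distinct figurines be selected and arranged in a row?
P(35,8) = 35!/(35-8)! = 948964262400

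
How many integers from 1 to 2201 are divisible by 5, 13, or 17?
⌊2201/5⌋+⌊2201/13⌋+⌊2201/17⌋ - ⌊2201/65⌋-⌊2201/85⌋-⌊2201/221⌋ + ⌊2201/1105⌋ = 440+169+129 - 33-25-9 + 1 = 672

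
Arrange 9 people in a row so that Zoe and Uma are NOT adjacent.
Total - adjacent = 9! - (9-1)!×2 = 362880 - 80640 = 282240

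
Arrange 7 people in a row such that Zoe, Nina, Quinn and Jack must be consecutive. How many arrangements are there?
Treat the 4 as one block: (7-4+1)! × 4! = 24 × 24 = 576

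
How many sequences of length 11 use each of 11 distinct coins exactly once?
11! = 39916800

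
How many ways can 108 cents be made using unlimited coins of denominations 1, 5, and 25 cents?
Coefficient of x^108 in 1/(1-x^1) · 1/(1-x^5) · 1/(1-x^25). Case on j = number of 25-cent coins (j = 0..4); remainder r = 108 - 25j is made from {1,5} in ⌊r/5⌋+1 ways. r = 108, 83, 58, 33, 8 → 22 + 17 + 12 + 7 + 2 = 60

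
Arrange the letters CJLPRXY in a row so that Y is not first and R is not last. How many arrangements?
By inclusion-exclusion: 7! - 2×(7-1)! + (7-2)! = 5040 - 1440 + 120 = 3720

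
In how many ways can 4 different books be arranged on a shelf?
4! = 24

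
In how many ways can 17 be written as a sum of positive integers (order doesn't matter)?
Pentagonal recurrence p(n) = p(n-1) + p(n-2) - p(n-5) - p(n-7) + p(n-12) + p(n-15) - ... gives p(0..16) = 1, 1, 2, 3, 5, 7, 11, 15, 22, 30, 42, 56, 77, 101, 135, 176, 231. p(17) = p(16) + p(15) - p(12) - p(10) + p(5) + p(2) = 231 + 176 - 77 - 42 + 7 + 2 = 297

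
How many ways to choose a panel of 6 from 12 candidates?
C(12,6) = 12!/(6!×6!) = 924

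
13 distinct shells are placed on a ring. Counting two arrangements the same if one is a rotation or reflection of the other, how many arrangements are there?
(13-1)!/2 = 479001600/2 = 239500800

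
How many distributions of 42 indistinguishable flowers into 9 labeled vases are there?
C(42+9-1, 9-1) = C(50, 8) = 536878650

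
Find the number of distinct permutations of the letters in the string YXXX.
4! / (3! × 1!) = 4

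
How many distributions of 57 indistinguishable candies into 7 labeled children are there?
C(57+7-1, 7-1) = C(63, 6) = 67945521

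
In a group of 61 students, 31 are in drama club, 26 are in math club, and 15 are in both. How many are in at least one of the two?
|A∪B| = |A| + |B| - |A∩B| = 31 + 26 - 15 = 42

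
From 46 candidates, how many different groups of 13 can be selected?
C(46,13) = 46!/(13!×33!) = 101766230790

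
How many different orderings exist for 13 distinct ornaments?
13! = 6227020800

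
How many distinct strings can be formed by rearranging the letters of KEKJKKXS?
8! / (4! × 1! × 1! × 1! × 1!) = 1680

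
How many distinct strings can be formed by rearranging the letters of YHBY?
4! / (2! × 1! × 1!) = 12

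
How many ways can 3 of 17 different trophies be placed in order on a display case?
P(17,3) = 17!/(17-3)! = 4080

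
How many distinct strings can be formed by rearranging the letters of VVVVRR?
6! / (4! × 2!) = 15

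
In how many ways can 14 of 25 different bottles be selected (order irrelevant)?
C(25,14) = 25!/(14!×11!) = 4457400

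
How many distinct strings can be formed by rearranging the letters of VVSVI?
5! / (1! × 1! × 3!) = 20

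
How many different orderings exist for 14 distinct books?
14! = 87178291200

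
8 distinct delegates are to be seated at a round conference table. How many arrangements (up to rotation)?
Circular: fix one position, arrange the rest. (8-1)! = 5040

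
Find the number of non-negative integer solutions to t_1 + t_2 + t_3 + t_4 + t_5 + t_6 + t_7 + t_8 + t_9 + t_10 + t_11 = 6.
C(6+11-1, 11-1) = C(16, 10) = 8008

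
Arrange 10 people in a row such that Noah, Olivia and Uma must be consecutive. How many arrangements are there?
Treat the 3 as one block: (10-3+1)! × 3! = 40320 × 6 = 241920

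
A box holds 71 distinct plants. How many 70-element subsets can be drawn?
C(71,70) = 71!/(70!×1!) = 71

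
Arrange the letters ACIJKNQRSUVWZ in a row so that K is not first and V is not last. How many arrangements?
By inclusion-exclusion: 13! - 2×(13-1)! + (13-2)! = 6227020800 - 958003200 + 39916800 = 5308934400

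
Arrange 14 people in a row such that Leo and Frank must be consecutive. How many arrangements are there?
Treat the 2 as one block: (14-2+1)! × 2! = 6227020800 × 2 = 12454041600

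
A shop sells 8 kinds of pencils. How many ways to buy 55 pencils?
C(55+8-1, 8-1) = C(62, 7) = 491796152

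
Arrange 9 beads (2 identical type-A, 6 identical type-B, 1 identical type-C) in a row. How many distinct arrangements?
9! / (2! × 6! × 1!) = 252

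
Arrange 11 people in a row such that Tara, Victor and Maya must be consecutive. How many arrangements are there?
Treat the 3 as one block: (11-3+1)! × 3! = 362880 × 6 = 2177280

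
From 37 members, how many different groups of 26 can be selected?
C(37,26) = 37!/(26!×11!) = 854992152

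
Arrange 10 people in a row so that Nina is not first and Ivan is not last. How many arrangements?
By inclusion-exclusion: 10! - 2×(10-1)! + (10-2)! = 3628800 - 725760 + 40320 = 2943360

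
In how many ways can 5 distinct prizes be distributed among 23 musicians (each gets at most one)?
P(23,5) = 23!/(23-5)! = 4037880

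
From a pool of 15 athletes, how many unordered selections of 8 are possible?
C(15,8) = 15!/(8!×7!) = 6435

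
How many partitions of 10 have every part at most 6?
Let r_j(i) = number of partitions of i into parts ≤ j, for i = 0..10. r_1(i) = 1 for all i; r_j(i) = r_{j-1}(i) + r_j(i-j). Rows j = 2..6: ≤2: 1 1 2 2 3 3 4 4 5 5 6; ≤3: 1 1 2 3 4 5 7 8 10 12 14; ≤4: 1 1 2 3 5 6 9 11 15 18 23; ≤5: 1 1 2 3 5 7 10 13 18 23 30; ≤6: 1 1 2 3 5 7 11 14 20 26 35. r_6(10) = 35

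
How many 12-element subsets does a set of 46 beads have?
C(46,12) = 46!/(12!×34!) = 38910617655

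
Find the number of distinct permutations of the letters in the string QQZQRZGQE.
9! / (1! × 4! × 2! × 1! × 1!) = 7560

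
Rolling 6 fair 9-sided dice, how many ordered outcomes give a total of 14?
Coefficient of x^14 in (x + x² + ... + x^9)^6. By inclusion-exclusion on dice exceeding 9: Σ_j (-1)^j C(6,j)·C(14-1-9j, 5) = C(6,0)·C(13,5) = 1·1287 = 1287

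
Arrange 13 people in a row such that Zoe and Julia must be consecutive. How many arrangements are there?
Treat the 2 as one block: (13-2+1)! × 2! = 479001600 × 2 = 958003200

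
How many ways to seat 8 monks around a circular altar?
Circular: fix one position, arrange the rest. (8-1)! = 5040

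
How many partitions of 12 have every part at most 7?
Let r_j(i) = number of partitions of i into parts ≤ j, for i = 0..12. r_1(i) = 1 for all i; r_j(i) = r_{j-1}(i) + r_j(i-j). Rows j = 2..7: ≤2: 1 1 2 2 3 3 4 4 5 5 6 6 7; ≤3: 1 1 2 3 4 5 7 8 10 12 14 16 19; ≤4: 1 1 2 3 5 6 9 11 15 18 23 27 34; ≤5: 1 1 2 3 5 7 10 13 18 23 30 37 47; ≤6: 1 1 2 3 5 7 11 14 20 26 35 44 58; ≤7: 1 1 2 3 5 7 11 15 21 28 38 49 65. r_7(12) = 65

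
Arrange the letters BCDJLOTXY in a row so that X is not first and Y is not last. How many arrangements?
By inclusion-exclusion: 9! - 2×(9-1)! + (9-2)! = 362880 - 80640 + 5040 = 287280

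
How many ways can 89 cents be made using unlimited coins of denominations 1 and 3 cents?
Coefficient of x^89 in 1/(1-x^1) · 1/(1-x^3). Use j coins of 3 for j = 0..⌊89/3⌋ = 29, the rest in 1s: 29 + 1 = 30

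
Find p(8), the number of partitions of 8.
Pentagonal recurrence p(n) = p(n-1) + p(n-2) - p(n-5) - p(n-7) + p(n-12) + p(n-15) - ... gives p(0..7) = 1, 1, 2, 3, 5, 7, 11, 15. p(8) = p(7) + p(6) - p(3) - p(1) = 15 + 11 - 3 - 1 = 22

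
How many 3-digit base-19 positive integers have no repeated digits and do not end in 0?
Last digit: 18 nonzero choices. First digit: 17 (nonzero, ≠last). Middle 1: P(17,1) = 17. Total = 5202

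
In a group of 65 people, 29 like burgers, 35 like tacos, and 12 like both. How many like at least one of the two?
|A∪B| = |A| + |B| - |A∩B| = 29 + 35 - 12 = 52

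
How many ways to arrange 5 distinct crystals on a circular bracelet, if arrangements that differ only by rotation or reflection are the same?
(5-1)!/2 = 24/2 = 12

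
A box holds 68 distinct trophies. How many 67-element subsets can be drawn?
C(68,67) = 68!/(67!×1!) = 68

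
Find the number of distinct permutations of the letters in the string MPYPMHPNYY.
10! / (1! × 2! × 3! × 3! × 1!) = 50400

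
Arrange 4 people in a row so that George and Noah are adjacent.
Treat as block: (4-1)! × 2! = 6 × 2 = 12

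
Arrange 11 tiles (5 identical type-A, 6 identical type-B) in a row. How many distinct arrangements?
11! / (5! × 6!) = 462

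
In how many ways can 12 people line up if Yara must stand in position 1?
Fix one position: (12-1)! = 39916800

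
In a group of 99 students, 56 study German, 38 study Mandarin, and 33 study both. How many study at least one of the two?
|A∪B| = |A| + |B| - |A∩B| = 56 + 38 - 33 = 61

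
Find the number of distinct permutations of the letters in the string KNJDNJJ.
7! / (2! × 3! × 1! × 1!) = 420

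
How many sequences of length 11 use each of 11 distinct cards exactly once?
11! = 39916800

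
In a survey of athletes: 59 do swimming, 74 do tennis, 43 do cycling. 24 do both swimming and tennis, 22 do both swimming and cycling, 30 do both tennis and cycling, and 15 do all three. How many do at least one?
|A∪B∪C| = 59+74+43-24-22-30+15 = 115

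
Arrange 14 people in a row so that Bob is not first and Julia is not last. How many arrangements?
By inclusion-exclusion: 14! - 2×(14-1)! + (14-2)! = 87178291200 - 12454041600 + 479001600 = 75203251200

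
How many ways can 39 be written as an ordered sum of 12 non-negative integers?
C(39+12-1, 12-1) = C(50, 11) = 37353738800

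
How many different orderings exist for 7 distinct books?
7! = 5040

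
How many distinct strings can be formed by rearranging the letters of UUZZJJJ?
7! / (2! × 2! × 3!) = 210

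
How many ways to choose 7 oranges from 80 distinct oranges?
C(80,7) = 80!/(7!×73!) = 3176716400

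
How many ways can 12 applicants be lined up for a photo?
12! = 479001600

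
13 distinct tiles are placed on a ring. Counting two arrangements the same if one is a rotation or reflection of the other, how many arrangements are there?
(13-1)!/2 = 479001600/2 = 239500800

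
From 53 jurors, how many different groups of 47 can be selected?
C(53,47) = 53!/(47!×6!) = 22957480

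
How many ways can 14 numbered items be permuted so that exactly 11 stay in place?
Choose the 11 fixed points C(14,11) = 364, derange the rest: !3 = Σ_{j=0}^{3} (-1)^j·3!/j! = 6 - 6 + 3 - 1 = 2. Product = 364 × 2 = 728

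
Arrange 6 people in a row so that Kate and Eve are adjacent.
Treat as block: (6-1)! × 2! = 120 × 2 = 240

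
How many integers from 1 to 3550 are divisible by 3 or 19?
⌊3550/3⌋ + ⌊3550/19⌋ - ⌊3550/57⌋ = 1183 + 186 - 62 = 1307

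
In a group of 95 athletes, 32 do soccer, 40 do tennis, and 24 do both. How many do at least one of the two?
|A∪B| = |A| + |B| - |A∩B| = 32 + 40 - 24 = 48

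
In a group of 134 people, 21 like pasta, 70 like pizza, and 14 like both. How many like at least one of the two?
|A∪B| = |A| + |B| - |A∩B| = 21 + 70 - 14 = 77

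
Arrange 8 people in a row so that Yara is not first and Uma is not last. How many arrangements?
By inclusion-exclusion: 8! - 2×(8-1)! + (8-2)! = 40320 - 10080 + 720 = 30960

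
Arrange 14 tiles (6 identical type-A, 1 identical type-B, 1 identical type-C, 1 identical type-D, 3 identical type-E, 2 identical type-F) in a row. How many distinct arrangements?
14! / (6! × 1! × 1! × 1! × 3! × 2!) = 10090080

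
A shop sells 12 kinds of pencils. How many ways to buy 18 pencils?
C(18+12-1, 12-1) = C(29, 11) = 34597290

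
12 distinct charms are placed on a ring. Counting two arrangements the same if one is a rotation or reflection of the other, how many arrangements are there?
(12-1)!/2 = 39916800/2 = 19958400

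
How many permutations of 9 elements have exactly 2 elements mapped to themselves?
Choose the 2 fixed points C(9,2) = 36, derange the rest: !7 = Σ_{j=0}^{7} (-1)^j·7!/j! = 5040 - 5040 + 2520 - 840 + 210 - 42 + 7 - 1 = 1854. Product = 36 × 1854 = 66744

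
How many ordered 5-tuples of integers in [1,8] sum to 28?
Coefficient of x^28 in (x + x² + ... + x^8)^5. By inclusion-exclusion on dice exceeding 8: Σ_j (-1)^j C(5,j)·C(28-1-8j, 4) = C(5,0)·C(27,4) - C(5,1)·C(19,4) + C(5,2)·C(11,4) = 1·17550 - 5·3876 + 10·330 = 1470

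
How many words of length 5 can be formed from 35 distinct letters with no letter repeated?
P(35,5) = 35!/(35-5)! = 38955840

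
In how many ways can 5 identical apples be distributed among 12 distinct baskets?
C(5+12-1, 12-1) = C(16, 11) = 4368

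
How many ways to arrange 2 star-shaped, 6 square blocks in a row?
8! / (2! × 6!) = 28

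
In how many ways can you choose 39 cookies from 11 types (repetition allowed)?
C(39+11-1, 11-1) = C(49, 10) = 8217822536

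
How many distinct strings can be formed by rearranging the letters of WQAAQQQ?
7! / (2! × 4! × 1!) = 105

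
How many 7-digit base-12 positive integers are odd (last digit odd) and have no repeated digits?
Last∈{1,3,5,7,9,11}. Last=0: 0. Last nonzero: 6×10×P(10,5) = 1814400. Total = 1814400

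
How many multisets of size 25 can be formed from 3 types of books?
C(25+3-1, 3-1) = C(27, 2) = 351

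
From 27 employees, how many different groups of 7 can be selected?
C(27,7) = 27!/(7!×20!) = 888030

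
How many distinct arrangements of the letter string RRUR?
4! / (1! × 3!) = 4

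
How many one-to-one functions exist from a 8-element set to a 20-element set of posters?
P(20,8) = 20!/(20-8)! = 5079110400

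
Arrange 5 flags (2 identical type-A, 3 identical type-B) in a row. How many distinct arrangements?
5! / (2! × 3!) = 10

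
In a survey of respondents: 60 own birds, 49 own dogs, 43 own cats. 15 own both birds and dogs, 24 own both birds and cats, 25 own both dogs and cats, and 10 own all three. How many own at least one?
|A∪B∪C| = 60+49+43-15-24-25+10 = 98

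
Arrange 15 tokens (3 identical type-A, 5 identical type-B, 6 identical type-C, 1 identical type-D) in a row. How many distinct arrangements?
15! / (3! × 5! × 6! × 1!) = 2522520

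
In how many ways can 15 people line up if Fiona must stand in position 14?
Fix one position: (15-1)! = 87178291200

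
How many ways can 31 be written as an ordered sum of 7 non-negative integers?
C(31+7-1, 7-1) = C(37, 6) = 2324784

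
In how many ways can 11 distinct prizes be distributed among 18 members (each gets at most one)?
P(18,11) = 18!/(18-11)! = 1270312243200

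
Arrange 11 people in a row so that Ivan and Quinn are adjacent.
Treat as block: (11-1)! × 2! = 3628800 × 2 = 7257600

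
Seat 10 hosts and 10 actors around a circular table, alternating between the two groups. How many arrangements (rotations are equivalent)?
Fix one of the hosts: (10-1)! ways for the remaining hosts, × 10! ways for the actors = 362880 × 3628800 = 1316818944000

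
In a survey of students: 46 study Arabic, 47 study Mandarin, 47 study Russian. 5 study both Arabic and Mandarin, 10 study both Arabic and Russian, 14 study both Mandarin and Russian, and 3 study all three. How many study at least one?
|A∪B∪C| = 46+47+47-5-10-14+3 = 114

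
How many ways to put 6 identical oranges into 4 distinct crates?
C(6+4-1, 4-1) = C(9, 3) = 84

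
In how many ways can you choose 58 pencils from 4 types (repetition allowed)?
C(58+4-1, 4-1) = C(61, 3) = 35990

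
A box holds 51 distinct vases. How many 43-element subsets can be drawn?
C(51,43) = 51!/(43!×8!) = 636763050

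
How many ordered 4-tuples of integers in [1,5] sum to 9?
Coefficient of x^9 in (x + x² + ... + x^5)^4. By inclusion-exclusion on dice exceeding 5: Σ_j (-1)^j C(4,j)·C(9-1-5j, 3) = C(4,0)·C(8,3) - C(4,1)·C(3,3) = 1·56 - 4·1 = 52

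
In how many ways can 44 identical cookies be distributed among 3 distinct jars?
C(44+3-1, 3-1) = C(46, 2) = 1035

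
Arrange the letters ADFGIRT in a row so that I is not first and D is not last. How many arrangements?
By inclusion-exclusion: 7! - 2×(7-1)! + (7-2)! = 5040 - 1440 + 120 = 3720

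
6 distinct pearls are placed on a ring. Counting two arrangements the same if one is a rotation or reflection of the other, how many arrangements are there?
(6-1)!/2 = 120/2 = 60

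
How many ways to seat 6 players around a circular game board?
Circular: fix one position, arrange the rest. (6-1)! = 120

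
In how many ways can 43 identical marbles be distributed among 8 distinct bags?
C(43+8-1, 8-1) = C(50, 7) = 99884400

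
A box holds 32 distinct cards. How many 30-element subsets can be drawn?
C(32,30) = 32!/(30!×2!) = 496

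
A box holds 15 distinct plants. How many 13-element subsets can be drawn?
C(15,13) = 15!/(13!×2!) = 105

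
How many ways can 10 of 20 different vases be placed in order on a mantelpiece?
P(20,10) = 20!/(20-10)! = 670442572800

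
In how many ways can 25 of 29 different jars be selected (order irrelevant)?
C(29,25) = 29!/(25!×4!) = 23751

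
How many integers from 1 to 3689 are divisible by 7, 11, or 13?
⌊3689/7⌋+⌊3689/11⌋+⌊3689/13⌋ - ⌊3689/77⌋-⌊3689/91⌋-⌊3689/143⌋ + ⌊3689/1001⌋ = 527+335+283 - 47-40-25 + 3 = 1036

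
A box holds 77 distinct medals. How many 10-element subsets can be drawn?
C(77,10) = 77!/(10!×67!) = 1096993404430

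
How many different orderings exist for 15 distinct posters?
15! = 1307674368000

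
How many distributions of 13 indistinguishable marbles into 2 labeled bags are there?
C(13+2-1, 2-1) = C(14, 1) = 14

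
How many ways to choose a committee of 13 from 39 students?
C(39,13) = 39!/(13!×26!) = 8122425444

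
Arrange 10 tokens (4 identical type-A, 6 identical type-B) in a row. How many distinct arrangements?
10! / (4! × 6!) = 210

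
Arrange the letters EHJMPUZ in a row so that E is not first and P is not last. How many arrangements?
By inclusion-exclusion: 7! - 2×(7-1)! + (7-2)! = 5040 - 1440 + 120 = 3720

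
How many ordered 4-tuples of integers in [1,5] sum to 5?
Coefficient of x^5 in (x + x² + ... + x^5)^4. By inclusion-exclusion on dice exceeding 5: Σ_j (-1)^j C(4,j)·C(5-1-5j, 3) = C(4,0)·C(4,3) = 1·4 = 4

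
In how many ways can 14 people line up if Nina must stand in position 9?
Fix one position: (14-1)! = 6227020800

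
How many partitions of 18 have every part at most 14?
Let r_j(i) = number of partitions of i into parts ≤ j, for i = 0..18. r_1(i) = 1 for all i; r_j(i) = r_{j-1}(i) + r_j(i-j). Rows j = 2..14: ≤2: 1 1 2 2 3 3 4 4 5 5 6 6 7 7 8 8 9 9 10; ≤3: 1 1 2 3 4 5 7 8 10 12 14 16 19 21 24 27 30 33 37; ≤4: 1 1 2 3 5 6 9 11 15 18 23 27 34 39 47 54 64 72 84; ≤5: 1 1 2 3 5 7 10 13 18 23 30 37 47 57 70 84 101 119 141; ≤6: 1 1 2 3 5 7 11 14 20 26 35 44 58 71 90 110 136 163 199; ≤7: 1 1 2 3 5 7 11 15 21 28 38 49 65 82 105 131 164 201 248; ≤8: 1 1 2 3 5 7 11 15 22 29 40 52 70 89 116 146 186 230 288; ≤9: 1 1 2 3 5 7 11 15 22 30 41 54 73 94 123 157 201 252 318; ≤10: 1 1 2 3 5 7 11 15 22 30 42 55 75 97 128 164 212 267 340; ≤11: 1 1 2 3 5 7 11 15 22 30 42 56 76 99 131 169 219 278 355; ≤12: 1 1 2 3 5 7 11 15 22 30 42 56 77 100 133 172 224 285 366; ≤13: 1 1 2 3 5 7 11 15 22 30 42 56 77 101 134 174 227 290 373; ≤14: 1 1 2 3 5 7 11 15 22 30 42 56 77 101 135 175 229 293 378. r_14(18) = 378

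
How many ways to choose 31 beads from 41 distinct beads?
C(41,31) = 41!/(31!×10!) = 1121099408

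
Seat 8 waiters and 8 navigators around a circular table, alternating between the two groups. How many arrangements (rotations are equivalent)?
Fix one of the waiters: (8-1)! ways for the remaining waiters, × 8! ways for the navigators = 5040 × 40320 = 203212800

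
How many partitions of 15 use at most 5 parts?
By conjugation, equals partitions of 15 into parts ≤ 5. Let r_j(i) = number of partitions of i into parts ≤ j, for i = 0..15. r_1(i) = 1 for all i; r_j(i) = r_{j-1}(i) + r_j(i-j). Rows j = 2..5: ≤2: 1 1 2 2 3 3 4 4 5 5 6 6 7 7 8 8; ≤3: 1 1 2 3 4 5 7 8 10 12 14 16 19 21 24 27; ≤4: 1 1 2 3 5 6 9 11 15 18 23 27 34 39 47 54; ≤5: 1 1 2 3 5 7 10 13 18 23 30 37 47 57 70 84. r_5(15) = 84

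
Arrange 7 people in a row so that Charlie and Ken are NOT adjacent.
Total - adjacent = 7! - (7-1)!×2 = 5040 - 1440 = 3600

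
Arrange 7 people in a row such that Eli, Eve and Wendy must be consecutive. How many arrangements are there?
Treat the 3 as one block: (7-3+1)! × 3! = 120 × 6 = 720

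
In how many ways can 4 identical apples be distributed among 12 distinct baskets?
C(4+12-1, 12-1) = C(15, 11) = 1365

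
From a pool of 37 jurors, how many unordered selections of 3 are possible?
C(37,3) = 37!/(3!×34!) = 7770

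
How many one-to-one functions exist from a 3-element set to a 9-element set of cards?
P(9,3) = 9!/(9-3)! = 504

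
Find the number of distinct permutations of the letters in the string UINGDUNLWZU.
11! / (1! × 1! × 1! × 1! × 3! × 1! × 1! × 2!) = 3326400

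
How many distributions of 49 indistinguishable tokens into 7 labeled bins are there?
C(49+7-1, 7-1) = C(55, 6) = 28989675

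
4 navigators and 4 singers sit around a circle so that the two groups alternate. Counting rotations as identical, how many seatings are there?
Fix one of the navigators: (4-1)! ways for the remaining navigators, × 4! ways for the singers = 6 × 24 = 144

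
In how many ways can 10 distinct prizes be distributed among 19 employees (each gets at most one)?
P(19,10) = 19!/(19-10)! = 335221286400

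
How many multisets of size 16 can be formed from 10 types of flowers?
C(16+10-1, 10-1) = C(25, 9) = 2042975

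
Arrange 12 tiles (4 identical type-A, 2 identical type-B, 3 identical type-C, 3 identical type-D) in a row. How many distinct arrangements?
12! / (4! × 2! × 3! × 3!) = 277200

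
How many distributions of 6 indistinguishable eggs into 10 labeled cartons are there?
C(6+10-1, 10-1) = C(15, 9) = 5005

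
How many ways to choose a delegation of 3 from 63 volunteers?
C(63,3) = 63!/(3!×60!) = 39711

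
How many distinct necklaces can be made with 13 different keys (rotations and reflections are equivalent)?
(13-1)!/2 = 479001600/2 = 239500800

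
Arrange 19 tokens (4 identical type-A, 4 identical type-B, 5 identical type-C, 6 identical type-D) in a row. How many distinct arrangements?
19! / (4! × 4! × 5! × 6!) = 2444321880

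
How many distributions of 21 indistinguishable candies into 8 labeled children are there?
C(21+8-1, 8-1) = C(28, 7) = 1184040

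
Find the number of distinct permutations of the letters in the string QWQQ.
4! / (3! × 1!) = 4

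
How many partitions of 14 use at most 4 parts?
By conjugation, equals partitions of 14 into parts ≤ 4. Let r_j(i) = number of partitions of i into parts ≤ j, for i = 0..14. r_1(i) = 1 for all i; r_j(i) = r_{j-1}(i) + r_j(i-j). Rows j = 2..4: ≤2: 1 1 2 2 3 3 4 4 5 5 6 6 7 7 8; ≤3: 1 1 2 3 4 5 7 8 10 12 14 16 19 21 24; ≤4: 1 1 2 3 5 6 9 11 15 18 23 27 34 39 47. r_4(14) = 47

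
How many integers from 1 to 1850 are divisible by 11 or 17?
⌊1850/11⌋ + ⌊1850/17⌋ - ⌊1850/187⌋ = 168 + 108 - 9 = 267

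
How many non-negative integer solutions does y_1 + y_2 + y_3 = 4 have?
C(4+3-1, 3-1) = C(6, 2) = 15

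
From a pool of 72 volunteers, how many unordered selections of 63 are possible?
C(72,63) = 72!/(63!×9!) = 85113005120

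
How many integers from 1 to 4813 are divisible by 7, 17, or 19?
⌊4813/7⌋+⌊4813/17⌋+⌊4813/19⌋ - ⌊4813/119⌋-⌊4813/133⌋-⌊4813/323⌋ + ⌊4813/2261⌋ = 687+283+253 - 40-36-14 + 2 = 1135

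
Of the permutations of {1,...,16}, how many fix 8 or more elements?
Exactly j fixed points: C(16,j)·!(16-j); sum over j ≥ 8 (derangement numbers via !m = (m-1)·(!(m-1) + !(m-2)): !0..!8 = 1, 0, 1, 2, 9, 44, 265, 1854, 14833). Σ_{j=8}^{16} C(16,j)·!(16-j) = C(16,8)·!8 + C(16,9)·!7 + C(16,10)·!6 + C(16,11)·!5 + C(16,12)·!4 + C(16,13)·!3 + C(16,14)·!2 + C(16,15)·!1 + C(16,16)·!0 = 12870·14833 + 11440·1854 + 8008·265 + 4368·44 + 1820·9 + 560·2 + 120·1 + 16·0 + 1·1 = 214442403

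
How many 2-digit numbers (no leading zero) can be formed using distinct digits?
First digit: 9 choices (nonzero). Then descending: 9 × 9 = 81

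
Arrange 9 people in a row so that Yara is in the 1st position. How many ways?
Fix one position: (9-1)! = 40320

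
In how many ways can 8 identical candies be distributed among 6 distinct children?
C(8+6-1, 6-1) = C(13, 5) = 1287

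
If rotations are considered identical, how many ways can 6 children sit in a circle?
Circular: fix one position, arrange the rest. (6-1)! = 120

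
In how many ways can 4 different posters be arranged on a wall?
4! = 24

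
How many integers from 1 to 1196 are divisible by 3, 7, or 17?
⌊1196/3⌋+⌊1196/7⌋+⌊1196/17⌋ - ⌊1196/21⌋-⌊1196/51⌋-⌊1196/119⌋ + ⌊1196/357⌋ = 398+170+70 - 56-23-10 + 3 = 552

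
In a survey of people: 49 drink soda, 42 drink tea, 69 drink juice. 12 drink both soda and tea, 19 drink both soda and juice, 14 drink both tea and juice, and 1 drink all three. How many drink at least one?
|A∪B∪C| = 49+42+69-12-19-14+1 = 116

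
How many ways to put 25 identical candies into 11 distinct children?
C(25+11-1, 11-1) = C(35, 10) = 183579396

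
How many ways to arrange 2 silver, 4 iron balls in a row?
6! / (2! × 4!) = 15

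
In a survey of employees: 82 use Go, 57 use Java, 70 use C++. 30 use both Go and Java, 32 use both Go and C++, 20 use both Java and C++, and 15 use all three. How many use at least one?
|A∪B∪C| = 82+57+70-30-32-20+15 = 142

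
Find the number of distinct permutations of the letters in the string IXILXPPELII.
11! / (2! × 4! × 2! × 2! × 1!) = 207900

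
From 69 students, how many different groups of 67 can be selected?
C(69,67) = 69!/(67!×2!) = 2346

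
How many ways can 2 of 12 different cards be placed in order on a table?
P(12,2) = 12!/(12-2)! = 132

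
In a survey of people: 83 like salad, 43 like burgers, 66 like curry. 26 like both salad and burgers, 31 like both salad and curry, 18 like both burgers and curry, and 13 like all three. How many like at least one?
|A∪B∪C| = 83+43+66-26-31-18+13 = 130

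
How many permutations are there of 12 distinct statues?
12! = 479001600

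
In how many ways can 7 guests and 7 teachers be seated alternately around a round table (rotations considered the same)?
Fix one of the guests: (7-1)! ways for the remaining guests, × 7! ways for the teachers = 720 × 5040 = 3628800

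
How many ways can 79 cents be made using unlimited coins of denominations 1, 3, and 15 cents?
Coefficient of x^79 in 1/(1-x^1) · 1/(1-x^3) · 1/(1-x^15). Case on j = number of 15-cent coins (j = 0..5); remainder r = 79 - 15j is made from {1,3} in ⌊r/3⌋+1 ways. r = 79, 64, 49, 34, 19, 4 → 27 + 22 + 17 + 12 + 7 + 2 = 87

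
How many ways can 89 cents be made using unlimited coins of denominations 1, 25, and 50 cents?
Coefficient of x^89 in 1/(1-x^1) · 1/(1-x^25) · 1/(1-x^50). Case on j = number of 50-cent coins (j = 0..1); remainder r = 89 - 50j is made from {1,25} in ⌊r/25⌋+1 ways. r = 89, 39 → 4 + 2 = 6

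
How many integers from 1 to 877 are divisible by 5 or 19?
⌊877/5⌋ + ⌊877/19⌋ - ⌊877/95⌋ = 175 + 46 - 9 = 212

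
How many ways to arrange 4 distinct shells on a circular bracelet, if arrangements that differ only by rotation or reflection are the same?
(4-1)!/2 = 6/2 = 3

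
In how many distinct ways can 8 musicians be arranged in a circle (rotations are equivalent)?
Circular: fix one position, arrange the rest. (8-1)! = 5040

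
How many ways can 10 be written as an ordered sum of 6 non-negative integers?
C(10+6-1, 6-1) = C(15, 5) = 3003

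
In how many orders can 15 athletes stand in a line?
15! = 1307674368000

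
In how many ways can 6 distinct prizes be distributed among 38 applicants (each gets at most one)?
P(38,6) = 38!/(38-6)! = 1987690320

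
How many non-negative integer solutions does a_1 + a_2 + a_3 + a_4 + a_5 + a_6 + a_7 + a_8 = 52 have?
C(52+8-1, 8-1) = C(59, 7) = 341149446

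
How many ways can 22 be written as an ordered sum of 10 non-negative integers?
C(22+10-1, 10-1) = C(31, 9) = 20160075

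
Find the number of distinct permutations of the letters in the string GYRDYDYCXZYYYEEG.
16! / (2! × 1! × 1! × 2! × 6! × 1! × 2! × 1!) = 3632428800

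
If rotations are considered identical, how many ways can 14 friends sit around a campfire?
Circular: fix one position, arrange the rest. (14-1)! = 6227020800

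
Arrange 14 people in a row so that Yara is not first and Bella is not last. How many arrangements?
By inclusion-exclusion: 14! - 2×(14-1)! + (14-2)! = 87178291200 - 12454041600 + 479001600 = 75203251200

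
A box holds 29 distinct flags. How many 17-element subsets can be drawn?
C(29,17) = 29!/(17!×12!) = 51895935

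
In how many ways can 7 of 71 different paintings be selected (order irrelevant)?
C(71,7) = 71!/(7!×64!) = 1329890705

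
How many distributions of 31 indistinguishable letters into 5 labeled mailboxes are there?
C(31+5-1, 5-1) = C(35, 4) = 52360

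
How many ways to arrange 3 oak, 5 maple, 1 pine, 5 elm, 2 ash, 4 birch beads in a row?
20! / (3! × 5! × 1! × 5! × 2! × 4!) = 586637251200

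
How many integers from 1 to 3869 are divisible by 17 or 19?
⌊3869/17⌋ + ⌊3869/19⌋ - ⌊3869/323⌋ = 227 + 203 - 11 = 419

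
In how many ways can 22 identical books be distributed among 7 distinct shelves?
C(22+7-1, 7-1) = C(28, 6) = 376740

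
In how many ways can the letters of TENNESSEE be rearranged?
9! / (1! × 4! × 2! × 2!) = 3780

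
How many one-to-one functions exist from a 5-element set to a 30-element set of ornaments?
P(30,5) = 30!/(30-5)! = 17100720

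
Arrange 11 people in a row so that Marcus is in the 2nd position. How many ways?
Fix one position: (11-1)! = 3628800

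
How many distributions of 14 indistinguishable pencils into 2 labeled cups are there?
C(14+2-1, 2-1) = C(15, 1) = 15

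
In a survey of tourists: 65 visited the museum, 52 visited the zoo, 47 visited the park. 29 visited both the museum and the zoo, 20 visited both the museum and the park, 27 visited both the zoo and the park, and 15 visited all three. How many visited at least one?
|A∪B∪C| = 65+52+47-29-20-27+15 = 103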